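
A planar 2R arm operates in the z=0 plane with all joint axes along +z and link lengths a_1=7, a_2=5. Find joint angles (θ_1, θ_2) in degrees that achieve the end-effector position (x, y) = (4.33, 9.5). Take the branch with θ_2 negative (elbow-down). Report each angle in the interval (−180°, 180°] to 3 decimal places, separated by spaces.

cos θ_2 = (108.9989−7²−5²)/(2·7·5) = 0.5000; θ_2 = -60.0010° (elbow-down)
β = atan2(9.5000,4.3300) = 65.4970°; ψ = atan2(-4.3302,9.4999) = -24.5040°
θ_1 = β − ψ = 90.0010°

90.001 -60.001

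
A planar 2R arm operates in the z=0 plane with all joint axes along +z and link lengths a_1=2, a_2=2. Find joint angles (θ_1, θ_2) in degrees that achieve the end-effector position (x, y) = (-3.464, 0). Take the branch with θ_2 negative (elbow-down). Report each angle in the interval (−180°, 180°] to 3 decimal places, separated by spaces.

-149.997 -60.006

cos θ_2 = (11.9993−2²−2²)/(2·2·2) = 0.4999; θ_2 = -60.0058° (elbow-down)
β = atan2(0.0000,-3.4640) = 180.0000°; ψ = atan2(-1.7322,2.9998) = -30.0029°
θ_1 = β − ψ = 210.0029°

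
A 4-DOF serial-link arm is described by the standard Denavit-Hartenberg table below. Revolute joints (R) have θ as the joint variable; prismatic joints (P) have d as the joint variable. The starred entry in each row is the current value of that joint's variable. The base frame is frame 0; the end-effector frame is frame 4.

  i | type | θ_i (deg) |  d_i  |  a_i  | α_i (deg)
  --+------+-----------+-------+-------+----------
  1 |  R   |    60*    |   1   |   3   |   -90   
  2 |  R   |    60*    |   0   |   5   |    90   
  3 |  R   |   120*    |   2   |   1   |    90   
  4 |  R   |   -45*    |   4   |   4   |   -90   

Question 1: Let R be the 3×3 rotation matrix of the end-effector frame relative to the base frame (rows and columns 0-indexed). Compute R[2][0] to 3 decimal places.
End-effector x-axis (col 0 of R) = (-0.9249,-0.3772,-0.0474)
R[2][0] = -0.0474

-0.047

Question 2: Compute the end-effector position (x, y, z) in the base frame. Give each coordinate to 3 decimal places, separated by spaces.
-1.825 7.471 -5.087

after link 1: o_1 = (1.5000, 2.5981, 1.0000)
after link 2: o_2 = (2.7500, 4.7631, -3.3301)
after link 3: o_3 = (2.7410, 6.4796, -1.8971)
after link 4: o_4 = (-1.8246, 7.4707, -5.0866)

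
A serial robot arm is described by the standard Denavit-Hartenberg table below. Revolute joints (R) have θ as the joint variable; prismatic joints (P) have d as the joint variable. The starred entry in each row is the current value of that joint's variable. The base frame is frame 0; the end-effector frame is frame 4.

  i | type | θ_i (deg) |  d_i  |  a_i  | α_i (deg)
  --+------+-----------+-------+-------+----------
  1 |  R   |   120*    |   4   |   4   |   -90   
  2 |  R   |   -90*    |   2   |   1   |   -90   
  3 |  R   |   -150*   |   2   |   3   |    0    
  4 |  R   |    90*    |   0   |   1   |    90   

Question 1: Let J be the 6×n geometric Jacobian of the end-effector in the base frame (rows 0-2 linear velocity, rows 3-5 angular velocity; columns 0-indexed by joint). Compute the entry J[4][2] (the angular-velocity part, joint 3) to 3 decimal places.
0.866

axis z_2 = (-0.5000,0.8660,-0.0000); lever o_n−o_2 = (-3.0490,0.5490,-2.0981)
cross product → J_v[:, 2] = (-1.8170,-1.0490,2.3660)
J_ω[:, 2] = z_2
entry J[4][2] = 0.8660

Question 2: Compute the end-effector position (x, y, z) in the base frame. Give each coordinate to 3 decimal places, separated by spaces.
after link 1: o_1 = (-2.0000, 3.4641, 4.0000)
after link 2: o_2 = (-3.7321, 2.4641, 5.0000)
after link 3: o_3 = (-6.0311, 3.4462, 2.4019)
after link 4: o_4 = (-6.7811, 3.0131, 2.9019)

-6.781 3.013 2.902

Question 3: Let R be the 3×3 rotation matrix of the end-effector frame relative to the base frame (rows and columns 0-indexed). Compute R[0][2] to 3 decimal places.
-0.433

End-effector z-axis (col 2 of R) = (-0.4330,-0.2500,-0.8660)
R[0][2] = -0.4330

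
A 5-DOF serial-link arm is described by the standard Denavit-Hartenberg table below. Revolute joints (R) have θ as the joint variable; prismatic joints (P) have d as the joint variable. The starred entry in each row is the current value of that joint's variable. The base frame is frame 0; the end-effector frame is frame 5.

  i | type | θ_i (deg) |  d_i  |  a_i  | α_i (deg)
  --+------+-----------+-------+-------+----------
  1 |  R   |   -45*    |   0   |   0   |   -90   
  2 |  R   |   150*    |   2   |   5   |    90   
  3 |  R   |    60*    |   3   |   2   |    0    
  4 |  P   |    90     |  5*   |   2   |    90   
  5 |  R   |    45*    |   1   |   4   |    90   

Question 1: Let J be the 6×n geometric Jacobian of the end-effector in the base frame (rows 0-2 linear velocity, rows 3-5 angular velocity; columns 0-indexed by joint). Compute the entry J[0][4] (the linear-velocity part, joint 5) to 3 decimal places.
-1.500

axis z_4 = (0.3062,0.9186,-0.2500); lever o_n−o_4 = (3.8062,-0.5814,-1.4747)
cross product → J_v[:, 4] = (-1.5000,-0.5000,-3.6742)
J_ω[:, 4] = z_4
entry J[0][4] = -1.5000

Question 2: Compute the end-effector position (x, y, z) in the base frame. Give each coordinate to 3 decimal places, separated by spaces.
7.367 2.550 -10.537

after link 1: o_1 = (0.0000, 0.0000, 0.0000)
after link 2: o_2 = (-1.6476, 4.4761, -2.5000)
after link 3: o_3 = (0.0254, 5.2525, -5.5981)
after link 4: o_4 = (3.5609, 3.1312, -9.0622)
after link 5: o_5 = (7.3671, 2.5498, -10.5369)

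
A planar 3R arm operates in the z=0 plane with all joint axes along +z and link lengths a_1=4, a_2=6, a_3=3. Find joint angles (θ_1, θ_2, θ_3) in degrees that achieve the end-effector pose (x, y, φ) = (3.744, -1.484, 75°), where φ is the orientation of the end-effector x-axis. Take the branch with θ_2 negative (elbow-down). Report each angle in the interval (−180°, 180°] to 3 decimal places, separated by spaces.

wrist centre = target − a_3·(cos φ, sin φ) = (2.9675, -4.3818)
cos θ_2 = (28.0063−4²−6²)/(2·4·6) = -0.4999; θ_2 = -119.9913° (elbow-down)
β = atan2(-4.3818,2.9675) = -55.8923°; ψ = atan2(-5.1966,1.0008) = -79.0992°
θ_1 = β − ψ = 23.2069°
θ_3 = φ − θ_1 − θ_2 = 171.7845° (wrapped to (-180°,180°])

23.207 -119.991 171.784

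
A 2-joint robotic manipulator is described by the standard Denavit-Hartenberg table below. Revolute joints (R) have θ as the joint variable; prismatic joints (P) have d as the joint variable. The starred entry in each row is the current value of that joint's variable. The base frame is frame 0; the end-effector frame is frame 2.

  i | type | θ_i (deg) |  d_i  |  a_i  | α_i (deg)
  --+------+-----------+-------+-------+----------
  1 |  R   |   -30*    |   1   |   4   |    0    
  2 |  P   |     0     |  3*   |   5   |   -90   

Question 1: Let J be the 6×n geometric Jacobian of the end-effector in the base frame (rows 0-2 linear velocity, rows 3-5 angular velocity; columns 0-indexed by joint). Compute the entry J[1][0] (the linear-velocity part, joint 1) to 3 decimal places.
7.794

axis z_0 = ẑ; lever o_n−o_0 = (7.7942,-4.5000,4.0000)
cross product → J_v[:, 0] = (4.5000,7.7942,-0.0000)
J_ω[:, 0] = z_0
entry J[1][0] = 7.7942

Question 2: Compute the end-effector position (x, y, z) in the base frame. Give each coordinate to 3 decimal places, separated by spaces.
7.794 -4.500 4.000

after link 1: o_1 = (3.4641, -2.0000, 1.0000)
after link 2: o_2 = (7.7942, -4.5000, 4.0000)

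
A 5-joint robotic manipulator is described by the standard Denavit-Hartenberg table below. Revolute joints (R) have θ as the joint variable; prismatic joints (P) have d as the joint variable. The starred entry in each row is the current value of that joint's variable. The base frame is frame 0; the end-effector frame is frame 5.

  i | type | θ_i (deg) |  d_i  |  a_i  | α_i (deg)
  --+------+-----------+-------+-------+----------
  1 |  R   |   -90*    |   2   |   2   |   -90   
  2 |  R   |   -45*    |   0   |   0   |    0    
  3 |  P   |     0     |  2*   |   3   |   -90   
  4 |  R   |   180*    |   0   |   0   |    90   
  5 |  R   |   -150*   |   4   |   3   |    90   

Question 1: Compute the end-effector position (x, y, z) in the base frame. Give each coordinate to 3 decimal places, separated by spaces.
after link 1: o_1 = (0.0000, -2.0000, 2.0000)
after link 2: o_2 = (0.0000, -2.0000, 2.0000)
after link 3: o_3 = (2.0000, -4.1213, 4.1213)
after link 4: o_4 = (2.0000, -4.1213, 4.1213)
after link 5: o_5 = (-2.0000, -4.8978, 7.0191)

-2.000 -4.898 7.019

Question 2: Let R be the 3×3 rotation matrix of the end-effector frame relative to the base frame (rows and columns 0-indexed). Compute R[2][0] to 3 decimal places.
End-effector x-axis (col 0 of R) = (0.0000,-0.2588,0.9659)
R[2][0] = 0.9659

0.966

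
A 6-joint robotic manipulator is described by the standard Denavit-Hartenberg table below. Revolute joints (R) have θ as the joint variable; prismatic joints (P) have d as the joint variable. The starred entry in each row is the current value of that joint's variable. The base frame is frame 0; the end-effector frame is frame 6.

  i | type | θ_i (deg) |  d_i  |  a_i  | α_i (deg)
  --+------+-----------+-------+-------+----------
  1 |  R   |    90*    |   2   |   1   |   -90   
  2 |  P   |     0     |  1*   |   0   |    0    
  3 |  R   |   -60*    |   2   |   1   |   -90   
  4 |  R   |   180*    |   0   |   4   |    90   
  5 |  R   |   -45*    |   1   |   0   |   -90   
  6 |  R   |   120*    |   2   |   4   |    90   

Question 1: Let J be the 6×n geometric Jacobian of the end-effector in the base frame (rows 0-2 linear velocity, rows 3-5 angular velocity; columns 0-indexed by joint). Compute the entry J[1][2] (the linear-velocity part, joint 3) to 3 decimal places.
-4.012

axis z_2 = (-1.0000,0.0000,0.0000); lever o_n−o_2 = (-4.4641,0.9495,-4.0123)
cross product → J_v[:, 2] = (-0.0000,-4.0123,-0.9495)
J_ω[:, 2] = z_2
entry J[1][2] = -4.0123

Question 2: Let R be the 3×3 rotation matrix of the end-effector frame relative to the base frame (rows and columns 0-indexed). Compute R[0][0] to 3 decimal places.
End-effector x-axis (col 0 of R) = (-0.8660,0.4830,0.1294)
R[0][0] = -0.8660

-0.866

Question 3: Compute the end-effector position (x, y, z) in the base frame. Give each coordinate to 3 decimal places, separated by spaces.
after link 1: o_1 = (0.0000, 1.0000, 2.0000)
after link 2: o_2 = (-1.0000, 1.0000, 2.0000)
after link 3: o_3 = (-3.0000, 1.5000, 2.8660)
after link 4: o_4 = (-3.0000, -0.5000, -0.5981)
after link 5: o_5 = (-2.0000, -0.5000, -0.5981)
after link 6: o_6 = (-5.4641, 1.9495, -2.0123)

-5.464 1.949 -2.012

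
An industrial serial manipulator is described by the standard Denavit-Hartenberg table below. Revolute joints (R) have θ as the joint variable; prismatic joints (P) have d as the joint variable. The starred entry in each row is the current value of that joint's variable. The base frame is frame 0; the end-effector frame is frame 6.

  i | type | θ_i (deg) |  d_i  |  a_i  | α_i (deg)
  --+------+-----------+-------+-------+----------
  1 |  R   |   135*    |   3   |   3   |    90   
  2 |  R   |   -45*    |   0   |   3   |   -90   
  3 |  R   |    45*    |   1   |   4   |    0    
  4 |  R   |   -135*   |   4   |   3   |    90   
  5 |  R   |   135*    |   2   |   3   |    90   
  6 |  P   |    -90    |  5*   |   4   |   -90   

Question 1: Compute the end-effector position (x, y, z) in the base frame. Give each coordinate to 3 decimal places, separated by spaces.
after link 1: o_1 = (-2.1213, 2.1213, 3.0000)
after link 2: o_2 = (-3.6213, 3.6213, 0.8787)
after link 3: o_3 = (-7.5355, 3.5355, -0.4142)
after link 4: o_4 = (-7.4142, 7.6569, 2.4142)
after link 5: o_5 = (-8.9749, 6.2175, 5.3284)
after link 6: o_6 = (-10.2426, 12.4853, 5.0000)

-10.243 12.485 5.000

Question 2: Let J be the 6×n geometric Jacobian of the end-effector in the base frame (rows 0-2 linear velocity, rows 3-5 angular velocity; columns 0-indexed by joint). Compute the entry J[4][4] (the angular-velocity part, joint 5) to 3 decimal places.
-0.500

axis z_4 = (0.5000,-0.5000,0.7071); lever o_n−o_4 = (-2.8284,4.8284,2.5858)
cross product → J_v[:, 4] = (-4.7071,-3.2929,1.0000)
J_ω[:, 4] = z_4
entry J[4][4] = -0.5000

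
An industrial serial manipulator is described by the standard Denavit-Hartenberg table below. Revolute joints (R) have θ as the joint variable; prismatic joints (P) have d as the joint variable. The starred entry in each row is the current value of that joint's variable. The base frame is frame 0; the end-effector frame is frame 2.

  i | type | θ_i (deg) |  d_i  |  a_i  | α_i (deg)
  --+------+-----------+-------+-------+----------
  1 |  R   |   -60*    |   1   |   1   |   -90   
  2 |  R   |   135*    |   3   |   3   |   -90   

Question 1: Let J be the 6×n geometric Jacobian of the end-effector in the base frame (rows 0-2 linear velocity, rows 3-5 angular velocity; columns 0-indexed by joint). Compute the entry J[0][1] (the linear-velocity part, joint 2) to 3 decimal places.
-1.061

axis z_1 = (0.8660,0.5000,0.0000); lever o_n−o_1 = (1.5374,3.3371,-2.1213)
cross product → J_v[:, 1] = (-1.0607,1.8371,2.1213)
J_ω[:, 1] = z_1
entry J[0][1] = -1.0607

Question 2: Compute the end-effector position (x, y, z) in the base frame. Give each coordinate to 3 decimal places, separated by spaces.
2.037 2.471 -1.121

after link 1: o_1 = (0.5000, -0.8660, 1.0000)
after link 2: o_2 = (2.0374, 2.4711, -1.1213)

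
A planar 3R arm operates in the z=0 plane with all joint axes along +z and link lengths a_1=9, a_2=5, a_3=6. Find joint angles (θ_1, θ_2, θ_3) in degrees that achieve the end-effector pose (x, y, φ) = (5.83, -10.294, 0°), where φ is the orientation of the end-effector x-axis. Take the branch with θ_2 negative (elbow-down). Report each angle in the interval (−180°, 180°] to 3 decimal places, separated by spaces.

wrist centre = target − a_3·(cos φ, sin φ) = (-0.1700, -10.2940)
cos θ_2 = (105.9953−9²−5²)/(2·9·5) = -0.0001; θ_2 = -90.0030° (elbow-down)
β = atan2(-10.2940,-0.1700) = -90.9461°; ψ = atan2(-5.0000,8.9997) = -29.0553°
θ_1 = β − ψ = -61.8908°
θ_3 = φ − θ_1 − θ_2 = 151.8938° (wrapped to (-180°,180°])

-61.891 -90.003 151.894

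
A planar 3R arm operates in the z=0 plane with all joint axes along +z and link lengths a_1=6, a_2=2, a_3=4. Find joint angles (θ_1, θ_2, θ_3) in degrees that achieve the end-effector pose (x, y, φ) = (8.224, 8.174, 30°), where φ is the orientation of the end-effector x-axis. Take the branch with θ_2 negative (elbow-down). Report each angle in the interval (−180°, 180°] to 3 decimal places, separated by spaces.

59.749 -30.046 0.297

wrist centre = target − a_3·(cos φ, sin φ) = (4.7599, 6.1740)
cos θ_2 = (60.7749−6²−2²)/(2·6·2) = 0.8656; θ_2 = -30.0463° (elbow-down)
β = atan2(6.1740,4.7599) = 52.3693°; ψ = atan2(-1.0014,7.7312) = -7.3802°
θ_1 = β − ψ = 59.7495°
θ_3 = φ − θ_1 − θ_2 = 0.2968° (wrapped to (-180°,180°])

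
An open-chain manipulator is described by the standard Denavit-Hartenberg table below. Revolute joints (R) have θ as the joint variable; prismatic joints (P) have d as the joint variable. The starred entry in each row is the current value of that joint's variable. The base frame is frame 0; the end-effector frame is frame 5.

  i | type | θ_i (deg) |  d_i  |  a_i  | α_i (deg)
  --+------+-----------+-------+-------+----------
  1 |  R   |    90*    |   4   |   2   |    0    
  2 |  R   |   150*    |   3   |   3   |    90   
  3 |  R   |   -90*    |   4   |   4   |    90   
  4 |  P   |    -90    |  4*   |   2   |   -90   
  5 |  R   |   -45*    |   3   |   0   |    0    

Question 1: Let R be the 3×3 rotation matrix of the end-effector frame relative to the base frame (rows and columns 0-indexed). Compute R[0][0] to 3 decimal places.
End-effector x-axis (col 0 of R) = (0.9659,0.2588,-0.0000)
R[0][0] = 0.9659

0.966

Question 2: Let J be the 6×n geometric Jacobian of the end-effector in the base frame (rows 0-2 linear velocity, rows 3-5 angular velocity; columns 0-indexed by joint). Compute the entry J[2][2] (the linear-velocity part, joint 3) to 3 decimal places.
-4.000

axis z_2 = (-0.8660,0.5000,0.0000); lever o_n−o_2 = (0.2679,4.4641,-7.0000)
cross product → J_v[:, 2] = (-3.5000,-6.0622,-4.0000)
J_ω[:, 2] = z_2
entry J[2][2] = -4.0000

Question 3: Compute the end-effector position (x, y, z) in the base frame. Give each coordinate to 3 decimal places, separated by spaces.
-1.232 3.866 0.000

after link 1: o_1 = (0.0000, 2.0000, 4.0000)
after link 2: o_2 = (-1.5000, -0.5981, 7.0000)
after link 3: o_3 = (-4.9641, 1.4019, 3.0000)
after link 4: o_4 = (-1.2321, 3.8660, 3.0000)
after link 5: o_5 = (-1.2321, 3.8660, 0.0000)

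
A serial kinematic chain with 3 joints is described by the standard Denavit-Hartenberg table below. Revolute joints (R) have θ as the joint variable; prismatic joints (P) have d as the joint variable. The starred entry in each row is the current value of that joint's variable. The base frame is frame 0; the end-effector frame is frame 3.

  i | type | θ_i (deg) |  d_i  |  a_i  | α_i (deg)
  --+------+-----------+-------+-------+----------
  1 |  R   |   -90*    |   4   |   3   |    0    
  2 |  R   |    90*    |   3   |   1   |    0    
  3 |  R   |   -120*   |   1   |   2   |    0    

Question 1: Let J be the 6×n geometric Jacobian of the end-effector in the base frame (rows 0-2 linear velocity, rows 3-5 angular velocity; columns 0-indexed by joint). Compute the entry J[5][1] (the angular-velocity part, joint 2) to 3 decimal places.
1.000

axis z_1 = (0.0000,0.0000,1.0000); lever o_n−o_1 = (0.0000,-1.7321,4.0000)
cross product → J_v[:, 1] = (1.7321,0.0000,-0.0000)
J_ω[:, 1] = z_1
entry J[5][1] = 1.0000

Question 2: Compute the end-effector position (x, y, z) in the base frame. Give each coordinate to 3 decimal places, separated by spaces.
0.000 -4.732 8.000

after link 1: o_1 = (0.0000, -3.0000, 4.0000)
after link 2: o_2 = (1.0000, -3.0000, 7.0000)
after link 3: o_3 = (0.0000, -4.7321, 8.0000)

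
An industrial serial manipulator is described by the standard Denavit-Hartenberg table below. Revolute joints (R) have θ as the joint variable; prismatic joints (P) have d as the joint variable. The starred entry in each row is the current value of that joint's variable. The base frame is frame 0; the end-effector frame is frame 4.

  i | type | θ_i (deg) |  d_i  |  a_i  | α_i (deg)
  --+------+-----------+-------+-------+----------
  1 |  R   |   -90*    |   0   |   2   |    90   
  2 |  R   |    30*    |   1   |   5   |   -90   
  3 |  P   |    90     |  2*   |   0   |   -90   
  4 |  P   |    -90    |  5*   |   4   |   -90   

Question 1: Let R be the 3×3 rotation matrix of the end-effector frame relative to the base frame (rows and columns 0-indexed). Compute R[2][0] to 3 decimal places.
End-effector x-axis (col 0 of R) = (0.0000,0.5000,0.8660)
R[2][0] = 0.8660

0.866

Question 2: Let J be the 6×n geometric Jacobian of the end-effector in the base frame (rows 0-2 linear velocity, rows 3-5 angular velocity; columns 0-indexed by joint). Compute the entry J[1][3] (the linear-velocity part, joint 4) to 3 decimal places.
0.866

prismatic axis z_3 = (-0.0000,0.8660,-0.5000)
J_v[:, 3] = z_3; J_ω[:, 3] = (0,0,0)
entry J[1][3] = 0.8660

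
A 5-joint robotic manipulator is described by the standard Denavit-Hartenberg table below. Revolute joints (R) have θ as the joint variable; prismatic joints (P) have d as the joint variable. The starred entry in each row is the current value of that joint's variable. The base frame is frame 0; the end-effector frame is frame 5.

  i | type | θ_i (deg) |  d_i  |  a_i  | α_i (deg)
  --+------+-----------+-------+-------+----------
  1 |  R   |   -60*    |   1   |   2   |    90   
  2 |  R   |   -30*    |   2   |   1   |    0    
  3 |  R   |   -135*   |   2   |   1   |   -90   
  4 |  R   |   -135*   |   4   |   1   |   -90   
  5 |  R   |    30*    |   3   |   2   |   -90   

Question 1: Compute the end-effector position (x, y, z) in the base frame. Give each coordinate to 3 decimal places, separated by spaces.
-5.727 -6.186 -2.706

after link 1: o_1 = (1.0000, -1.7321, 1.0000)
after link 2: o_2 = (-0.2990, -3.4821, 0.5000)
after link 3: o_3 = (-2.5141, -3.6455, 0.2412)
after link 4: o_4 = (-2.2673, -5.4872, -3.4395)
after link 5: o_5 = (-5.7275, -6.1861, -2.7056)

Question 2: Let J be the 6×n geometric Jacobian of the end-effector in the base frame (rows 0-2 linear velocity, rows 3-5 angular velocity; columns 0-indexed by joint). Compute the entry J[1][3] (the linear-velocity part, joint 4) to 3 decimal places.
axis z_3 = (0.1294,-0.2241,-0.9659); lever o_n−o_3 = (-3.2134,-2.5405,-2.9468)
cross product → J_v[:, 3] = (-1.7934,3.4853,-1.0490)
J_ω[:, 3] = z_3
entry J[1][3] = 3.4853

3.485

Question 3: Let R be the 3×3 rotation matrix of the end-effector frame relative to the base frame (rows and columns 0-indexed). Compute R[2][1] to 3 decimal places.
0.183

End-effector y-axis (col 1 of R) = (0.9539,-0.2380,0.1830)
R[2][1] = 0.1830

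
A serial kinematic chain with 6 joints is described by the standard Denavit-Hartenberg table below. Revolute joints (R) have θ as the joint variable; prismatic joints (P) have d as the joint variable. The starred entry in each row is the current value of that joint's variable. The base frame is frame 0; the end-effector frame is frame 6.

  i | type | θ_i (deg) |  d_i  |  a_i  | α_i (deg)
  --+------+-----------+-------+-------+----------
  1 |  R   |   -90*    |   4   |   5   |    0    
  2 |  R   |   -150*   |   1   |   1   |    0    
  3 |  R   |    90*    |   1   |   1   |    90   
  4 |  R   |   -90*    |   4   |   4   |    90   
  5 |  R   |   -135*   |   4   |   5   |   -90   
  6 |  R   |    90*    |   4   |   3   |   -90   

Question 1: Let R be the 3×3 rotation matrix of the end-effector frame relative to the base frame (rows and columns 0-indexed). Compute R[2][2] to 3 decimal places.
-0.707

End-effector z-axis (col 2 of R) = (-0.3536,0.6124,-0.7071)
R[2][2] = -0.7071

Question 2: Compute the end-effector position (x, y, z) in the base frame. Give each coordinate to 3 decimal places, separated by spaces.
after link 1: o_1 = (0.0000, -5.0000, 4.0000)
after link 2: o_2 = (-0.5000, -4.1340, 5.0000)
after link 3: o_3 = (-1.3660, -4.6340, 6.0000)
after link 4: o_4 = (-3.3660, -1.1699, 2.0000)
after link 5: o_5 = (1.8658, -2.2317, 5.5355)
after link 6: o_6 = (0.6820, -6.1812, 2.7071)

0.682 -6.181 2.707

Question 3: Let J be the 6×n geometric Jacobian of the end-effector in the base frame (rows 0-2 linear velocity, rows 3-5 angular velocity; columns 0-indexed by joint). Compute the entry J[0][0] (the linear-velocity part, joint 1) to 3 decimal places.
axis z_0 = ẑ; lever o_n−o_0 = (0.6820,-6.1812,2.7071)
cross product → J_v[:, 0] = (6.1812,0.6820,-0.0000)
J_ω[:, 0] = z_0
entry J[0][0] = 6.1812

6.181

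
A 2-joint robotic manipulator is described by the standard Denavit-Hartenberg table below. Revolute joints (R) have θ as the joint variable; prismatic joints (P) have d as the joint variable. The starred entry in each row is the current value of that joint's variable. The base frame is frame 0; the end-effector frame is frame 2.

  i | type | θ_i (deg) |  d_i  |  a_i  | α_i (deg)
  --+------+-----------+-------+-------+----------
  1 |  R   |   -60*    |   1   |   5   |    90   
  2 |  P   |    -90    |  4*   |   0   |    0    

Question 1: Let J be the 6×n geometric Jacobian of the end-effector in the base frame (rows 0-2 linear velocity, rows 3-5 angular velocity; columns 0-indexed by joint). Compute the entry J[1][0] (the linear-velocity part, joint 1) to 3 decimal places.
-0.964

axis z_0 = ẑ; lever o_n−o_0 = (-0.9641,-6.3301,1.0000)
cross product → J_v[:, 0] = (6.3301,-0.9641,0.0000)
J_ω[:, 0] = z_0
entry J[1][0] = -0.9641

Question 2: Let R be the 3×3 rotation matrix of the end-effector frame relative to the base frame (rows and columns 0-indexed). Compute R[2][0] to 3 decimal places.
-1.000

End-effector x-axis (col 0 of R) = (-0.0000,-0.0000,-1.0000)
R[2][0] = -1.0000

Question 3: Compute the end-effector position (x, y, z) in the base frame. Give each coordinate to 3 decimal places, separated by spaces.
after link 1: o_1 = (2.5000, -4.3301, 1.0000)
after link 2: o_2 = (-0.9641, -6.3301, 1.0000)

-0.964 -6.330 1.000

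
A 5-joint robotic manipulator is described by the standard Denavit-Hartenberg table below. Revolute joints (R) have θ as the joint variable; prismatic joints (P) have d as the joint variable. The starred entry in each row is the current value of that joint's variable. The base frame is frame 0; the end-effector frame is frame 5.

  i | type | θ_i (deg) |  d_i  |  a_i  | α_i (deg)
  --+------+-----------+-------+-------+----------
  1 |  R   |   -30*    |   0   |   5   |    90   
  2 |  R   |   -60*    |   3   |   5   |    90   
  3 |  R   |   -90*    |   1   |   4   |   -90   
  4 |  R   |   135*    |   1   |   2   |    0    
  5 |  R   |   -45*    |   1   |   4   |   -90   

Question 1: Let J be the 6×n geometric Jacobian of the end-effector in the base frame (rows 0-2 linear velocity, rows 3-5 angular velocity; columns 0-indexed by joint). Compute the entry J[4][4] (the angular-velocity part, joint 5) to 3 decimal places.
-0.250

axis z_4 = (0.4330,-0.2500,-0.8660); lever o_n−o_4 = (3.4330,-1.9821,1.1340)
cross product → J_v[:, 4] = (-2.0000,-3.4641,0.0000)
J_ω[:, 4] = z_4
entry J[4][4] = -0.2500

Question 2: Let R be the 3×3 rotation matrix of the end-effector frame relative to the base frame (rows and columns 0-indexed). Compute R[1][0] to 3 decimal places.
End-effector x-axis (col 0 of R) = (0.7500,-0.4330,0.5000)
R[1][0] = -0.4330

-0.433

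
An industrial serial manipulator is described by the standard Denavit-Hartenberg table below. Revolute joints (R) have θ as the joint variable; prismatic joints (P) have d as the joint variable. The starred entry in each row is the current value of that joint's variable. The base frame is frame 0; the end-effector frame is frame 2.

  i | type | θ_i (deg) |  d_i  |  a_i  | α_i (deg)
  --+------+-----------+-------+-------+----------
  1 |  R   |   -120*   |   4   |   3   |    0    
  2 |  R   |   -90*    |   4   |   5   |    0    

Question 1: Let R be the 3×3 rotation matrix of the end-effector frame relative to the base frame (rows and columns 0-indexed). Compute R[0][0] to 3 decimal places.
End-effector x-axis (col 0 of R) = (-0.8660,0.5000,0.0000)
R[0][0] = -0.8660

-0.866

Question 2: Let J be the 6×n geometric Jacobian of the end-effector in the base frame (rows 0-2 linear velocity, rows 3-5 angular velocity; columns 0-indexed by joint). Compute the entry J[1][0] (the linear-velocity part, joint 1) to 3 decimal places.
-5.830

axis z_0 = ẑ; lever o_n−o_0 = (-5.8301,-0.0981,8.0000)
cross product → J_v[:, 0] = (0.0981,-5.8301,0.0000)
J_ω[:, 0] = z_0
entry J[1][0] = -5.8301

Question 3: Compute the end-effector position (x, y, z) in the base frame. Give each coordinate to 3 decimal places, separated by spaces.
after link 1: o_1 = (-1.5000, -2.5981, 4.0000)
after link 2: o_2 = (-5.8301, -0.0981, 8.0000)

-5.830 -0.098 8.000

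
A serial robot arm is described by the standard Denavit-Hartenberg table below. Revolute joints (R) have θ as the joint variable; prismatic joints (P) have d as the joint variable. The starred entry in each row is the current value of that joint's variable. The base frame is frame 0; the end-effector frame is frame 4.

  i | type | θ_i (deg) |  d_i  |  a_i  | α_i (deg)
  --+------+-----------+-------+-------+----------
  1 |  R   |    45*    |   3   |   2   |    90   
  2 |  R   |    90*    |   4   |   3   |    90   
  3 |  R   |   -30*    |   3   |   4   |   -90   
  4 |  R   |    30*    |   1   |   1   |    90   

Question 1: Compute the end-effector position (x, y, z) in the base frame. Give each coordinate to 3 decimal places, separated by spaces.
4.902 1.462 10.714

after link 1: o_1 = (1.4142, 1.4142, 3.0000)
after link 2: o_2 = (4.2426, -1.4142, 6.0000)
after link 3: o_3 = (4.9497, 2.1213, 9.4641)
after link 4: o_4 = (4.9024, 1.4616, 10.7141)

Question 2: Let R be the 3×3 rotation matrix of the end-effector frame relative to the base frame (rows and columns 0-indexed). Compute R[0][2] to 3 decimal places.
0.436

End-effector z-axis (col 2 of R) = (0.4356,0.7891,0.4330)
R[0][2] = 0.4356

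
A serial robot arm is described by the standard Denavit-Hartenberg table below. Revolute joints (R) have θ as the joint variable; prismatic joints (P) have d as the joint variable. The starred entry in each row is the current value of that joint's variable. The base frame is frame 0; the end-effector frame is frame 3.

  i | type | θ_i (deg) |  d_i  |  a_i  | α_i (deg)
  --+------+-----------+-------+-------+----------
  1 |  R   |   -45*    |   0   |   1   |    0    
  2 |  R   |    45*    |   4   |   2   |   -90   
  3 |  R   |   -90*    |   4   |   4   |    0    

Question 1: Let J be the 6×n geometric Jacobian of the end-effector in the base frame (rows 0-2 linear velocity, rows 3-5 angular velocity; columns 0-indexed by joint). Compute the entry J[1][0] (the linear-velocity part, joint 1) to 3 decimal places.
axis z_0 = ẑ; lever o_n−o_0 = (2.7071,3.2929,8.0000)
cross product → J_v[:, 0] = (-3.2929,2.7071,0.0000)
J_ω[:, 0] = z_0
entry J[1][0] = 2.7071

2.707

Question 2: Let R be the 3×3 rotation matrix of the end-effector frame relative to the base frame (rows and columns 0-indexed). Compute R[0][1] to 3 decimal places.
End-effector y-axis (col 1 of R) = (1.0000,0.0000,-0.0000)
R[0][1] = 1.0000

1.000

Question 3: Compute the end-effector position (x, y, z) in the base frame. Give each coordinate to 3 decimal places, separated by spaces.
after link 1: o_1 = (0.7071, -0.7071, 0.0000)
after link 2: o_2 = (2.7071, -0.7071, 4.0000)
after link 3: o_3 = (2.7071, 3.2929, 8.0000)

2.707 3.293 8.000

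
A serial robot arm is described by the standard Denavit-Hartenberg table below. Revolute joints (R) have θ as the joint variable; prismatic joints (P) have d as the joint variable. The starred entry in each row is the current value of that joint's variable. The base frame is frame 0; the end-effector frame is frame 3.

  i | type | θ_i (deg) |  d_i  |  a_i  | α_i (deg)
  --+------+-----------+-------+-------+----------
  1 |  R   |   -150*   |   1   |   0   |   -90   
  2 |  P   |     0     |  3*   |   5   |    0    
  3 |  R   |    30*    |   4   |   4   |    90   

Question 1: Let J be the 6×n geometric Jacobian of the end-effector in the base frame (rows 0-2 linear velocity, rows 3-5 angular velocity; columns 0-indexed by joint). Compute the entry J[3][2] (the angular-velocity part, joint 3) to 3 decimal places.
0.500

axis z_2 = (0.5000,-0.8660,0.0000); lever o_n−o_2 = (-1.0000,-5.1962,-2.0000)
cross product → J_v[:, 2] = (1.7321,1.0000,-3.4641)
J_ω[:, 2] = z_2
entry J[3][2] = 0.5000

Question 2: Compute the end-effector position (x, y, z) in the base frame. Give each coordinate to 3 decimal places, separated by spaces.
-3.830 -10.294 -1.000

after link 1: o_1 = (0.0000, 0.0000, 1.0000)
after link 2: o_2 = (-2.8301, -5.0981, 1.0000)
after link 3: o_3 = (-3.8301, -10.2942, -1.0000)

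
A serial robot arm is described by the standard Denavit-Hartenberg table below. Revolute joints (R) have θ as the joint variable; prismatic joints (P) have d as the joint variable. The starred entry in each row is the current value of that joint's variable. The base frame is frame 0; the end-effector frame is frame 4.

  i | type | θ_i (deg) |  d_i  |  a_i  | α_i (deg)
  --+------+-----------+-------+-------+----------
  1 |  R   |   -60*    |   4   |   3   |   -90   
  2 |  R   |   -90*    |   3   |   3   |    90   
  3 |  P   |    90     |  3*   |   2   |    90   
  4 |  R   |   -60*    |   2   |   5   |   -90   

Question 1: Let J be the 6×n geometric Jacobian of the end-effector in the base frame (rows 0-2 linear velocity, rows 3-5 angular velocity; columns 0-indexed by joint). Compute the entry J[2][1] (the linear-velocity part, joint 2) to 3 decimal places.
-1.330

axis z_1 = (0.8660,0.5000,0.0000); lever o_n−o_1 = (7.1603,2.5981,5.0000)
cross product → J_v[:, 1] = (2.5000,-4.3301,-1.3301)
J_ω[:, 1] = z_1
entry J[2][1] = -1.3301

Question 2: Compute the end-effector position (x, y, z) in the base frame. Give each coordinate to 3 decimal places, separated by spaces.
after link 1: o_1 = (1.5000, -2.5981, 4.0000)
after link 2: o_2 = (4.0981, -1.0981, 7.0000)
after link 3: o_3 = (4.3301, 2.5000, 7.0000)
after link 4: o_4 = (8.6603, 0.0000, 9.0000)

8.660 0.000 9.000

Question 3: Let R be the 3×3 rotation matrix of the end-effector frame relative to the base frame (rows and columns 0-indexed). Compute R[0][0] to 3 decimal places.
0.866

End-effector x-axis (col 0 of R) = (0.8660,-0.5000,0.0000)
R[0][0] = 0.8660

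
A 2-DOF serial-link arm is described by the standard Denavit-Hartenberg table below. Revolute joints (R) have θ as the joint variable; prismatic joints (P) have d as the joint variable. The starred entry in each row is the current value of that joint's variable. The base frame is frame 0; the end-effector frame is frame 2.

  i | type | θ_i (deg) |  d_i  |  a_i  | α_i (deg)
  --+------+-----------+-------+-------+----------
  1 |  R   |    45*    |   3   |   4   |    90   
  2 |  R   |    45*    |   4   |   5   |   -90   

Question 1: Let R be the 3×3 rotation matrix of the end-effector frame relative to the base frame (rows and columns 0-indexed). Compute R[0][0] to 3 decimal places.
End-effector x-axis (col 0 of R) = (0.5000,0.5000,0.7071)
R[0][0] = 0.5000

0.500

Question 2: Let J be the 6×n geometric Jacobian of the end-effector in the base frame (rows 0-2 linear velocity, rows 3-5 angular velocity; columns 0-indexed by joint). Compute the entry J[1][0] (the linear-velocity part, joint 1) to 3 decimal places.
8.157

axis z_0 = ẑ; lever o_n−o_0 = (8.1569,2.5000,6.5355)
cross product → J_v[:, 0] = (-2.5000,8.1569,0.0000)
J_ω[:, 0] = z_0
entry J[1][0] = 8.1569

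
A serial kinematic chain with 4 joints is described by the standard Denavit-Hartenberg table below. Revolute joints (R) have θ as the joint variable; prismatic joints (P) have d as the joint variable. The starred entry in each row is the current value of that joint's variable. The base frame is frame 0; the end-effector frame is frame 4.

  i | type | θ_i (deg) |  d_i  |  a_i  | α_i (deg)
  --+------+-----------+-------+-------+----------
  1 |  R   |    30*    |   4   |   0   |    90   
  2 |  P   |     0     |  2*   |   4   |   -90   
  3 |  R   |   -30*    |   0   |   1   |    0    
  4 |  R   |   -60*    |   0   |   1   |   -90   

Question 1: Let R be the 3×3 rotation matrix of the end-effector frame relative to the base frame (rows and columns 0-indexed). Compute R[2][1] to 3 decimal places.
End-effector y-axis (col 1 of R) = (0.0000,0.0000,-1.0000)
R[2][1] = -1.0000

-1.000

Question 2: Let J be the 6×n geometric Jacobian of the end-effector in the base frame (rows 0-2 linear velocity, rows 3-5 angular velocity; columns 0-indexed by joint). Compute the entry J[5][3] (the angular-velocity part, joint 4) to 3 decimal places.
1.000

axis z_3 = (0.0000,0.0000,1.0000); lever o_n−o_3 = (0.5000,-0.8660,0.0000)
cross product → J_v[:, 3] = (0.8660,0.5000,-0.0000)
J_ω[:, 3] = z_3
entry J[5][3] = 1.0000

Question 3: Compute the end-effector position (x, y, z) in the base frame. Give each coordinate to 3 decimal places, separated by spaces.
after link 1: o_1 = (0.0000, 0.0000, 4.0000)
after link 2: o_2 = (4.4641, 0.2679, 4.0000)
after link 3: o_3 = (5.4641, 0.2679, 4.0000)
after link 4: o_4 = (5.9641, -0.5981, 4.0000)

5.964 -0.598 4.000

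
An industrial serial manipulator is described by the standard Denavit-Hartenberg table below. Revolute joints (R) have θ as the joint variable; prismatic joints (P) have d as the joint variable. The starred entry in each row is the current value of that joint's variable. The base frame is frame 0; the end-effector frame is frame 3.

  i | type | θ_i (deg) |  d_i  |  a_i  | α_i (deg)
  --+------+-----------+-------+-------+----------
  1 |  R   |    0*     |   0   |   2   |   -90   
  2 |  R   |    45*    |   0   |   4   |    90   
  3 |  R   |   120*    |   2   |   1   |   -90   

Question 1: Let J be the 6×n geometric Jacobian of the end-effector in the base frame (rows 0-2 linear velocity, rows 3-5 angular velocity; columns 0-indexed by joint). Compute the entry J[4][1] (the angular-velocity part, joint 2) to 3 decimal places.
axis z_1 = (0.0000,1.0000,0.0000); lever o_n−o_1 = (3.8891,0.8660,-1.0607)
cross product → J_v[:, 1] = (-1.0607,0.0000,-3.8891)
J_ω[:, 1] = z_1
entry J[4][1] = 1.0000

1.000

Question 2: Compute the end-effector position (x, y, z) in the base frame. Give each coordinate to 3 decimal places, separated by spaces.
5.889 0.866 -1.061

after link 1: o_1 = (2.0000, 0.0000, 0.0000)
after link 2: o_2 = (4.8284, 0.0000, -2.8284)
after link 3: o_3 = (5.8891, 0.8660, -1.0607)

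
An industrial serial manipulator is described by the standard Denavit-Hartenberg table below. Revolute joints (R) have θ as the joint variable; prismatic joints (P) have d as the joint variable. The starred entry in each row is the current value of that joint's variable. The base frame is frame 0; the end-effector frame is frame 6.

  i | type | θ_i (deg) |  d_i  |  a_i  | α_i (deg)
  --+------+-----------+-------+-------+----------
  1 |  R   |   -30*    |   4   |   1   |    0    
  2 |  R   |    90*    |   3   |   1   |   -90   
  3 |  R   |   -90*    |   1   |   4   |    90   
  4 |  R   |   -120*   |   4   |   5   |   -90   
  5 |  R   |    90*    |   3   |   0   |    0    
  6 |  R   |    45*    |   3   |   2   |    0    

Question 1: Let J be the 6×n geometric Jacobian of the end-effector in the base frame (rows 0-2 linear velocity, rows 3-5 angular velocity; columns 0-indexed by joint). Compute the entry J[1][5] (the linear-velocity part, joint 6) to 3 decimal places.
-0.612

axis z_5 = (0.4330,-0.2500,0.8660); lever o_n−o_5 = (0.9455,1.0871,3.3052)
cross product → J_v[:, 5] = (-1.7678,-0.6124,0.7071)
J_ω[:, 5] = z_5
entry J[1][5] = -0.6124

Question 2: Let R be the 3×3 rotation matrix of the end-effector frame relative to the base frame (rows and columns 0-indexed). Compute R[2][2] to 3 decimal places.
End-effector z-axis (col 2 of R) = (0.4330,-0.2500,0.8660)
R[2][2] = 0.8660

0.866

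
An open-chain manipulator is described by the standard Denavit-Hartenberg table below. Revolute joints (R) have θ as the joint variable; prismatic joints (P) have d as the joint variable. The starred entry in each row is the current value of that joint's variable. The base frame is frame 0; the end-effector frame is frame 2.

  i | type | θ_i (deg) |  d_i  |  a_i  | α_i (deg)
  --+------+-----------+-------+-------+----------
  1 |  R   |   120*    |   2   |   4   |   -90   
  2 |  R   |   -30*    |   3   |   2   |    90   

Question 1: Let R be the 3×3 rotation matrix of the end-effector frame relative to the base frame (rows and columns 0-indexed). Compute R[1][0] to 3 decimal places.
End-effector x-axis (col 0 of R) = (-0.4330,0.7500,0.5000)
R[1][0] = 0.7500

0.750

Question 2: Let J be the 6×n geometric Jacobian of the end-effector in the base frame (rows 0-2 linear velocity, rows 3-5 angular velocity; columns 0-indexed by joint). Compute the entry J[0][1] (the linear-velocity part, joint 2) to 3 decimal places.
axis z_1 = (-0.8660,-0.5000,0.0000); lever o_n−o_1 = (-3.4641,0.0000,1.0000)
cross product → J_v[:, 1] = (-0.5000,0.8660,-1.7321)
J_ω[:, 1] = z_1
entry J[0][1] = -0.5000

-0.500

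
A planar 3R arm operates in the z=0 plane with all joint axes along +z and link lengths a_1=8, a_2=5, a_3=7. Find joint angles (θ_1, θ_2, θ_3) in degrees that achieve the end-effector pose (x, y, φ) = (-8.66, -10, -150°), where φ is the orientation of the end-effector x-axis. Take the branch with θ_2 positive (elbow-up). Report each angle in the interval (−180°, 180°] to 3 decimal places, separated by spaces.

wrist centre = target − a_3·(cos φ, sin φ) = (-2.5978, -6.5000)
cos θ_2 = (48.9987−8²−5²)/(2·8·5) = -0.5000; θ_2 = 120.0011° (elbow-up)
β = atan2(-6.5000,-2.5978) = -111.7849°; ψ = atan2(4.3301,5.4999) = 38.2133°
θ_1 = β − ψ = -149.9982°
θ_3 = φ − θ_1 − θ_2 = -120.0029° (wrapped to (-180°,180°])

-149.998 120.001 -120.003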